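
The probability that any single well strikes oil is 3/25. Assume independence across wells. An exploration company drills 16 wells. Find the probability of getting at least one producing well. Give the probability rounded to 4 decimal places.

0.8707

P(at least one) = 1 − P(none) = 1 − (1 − 0.12)^16
= 1 − 0.129337 = 0.870663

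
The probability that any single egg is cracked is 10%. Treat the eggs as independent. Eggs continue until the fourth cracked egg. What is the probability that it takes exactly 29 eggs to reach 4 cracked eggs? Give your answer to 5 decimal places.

0.02352

Y = trial on which the fourth success occurs; negative binomial, r=4, p=0.10.
P(Y=29) = C(28,3) · p^4 · (1−p)^25
= 3276 · 0.0001 · 0.07179 = 0.0235183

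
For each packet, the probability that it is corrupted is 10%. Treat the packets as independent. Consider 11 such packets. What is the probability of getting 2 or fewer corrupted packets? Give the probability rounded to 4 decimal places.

0.9104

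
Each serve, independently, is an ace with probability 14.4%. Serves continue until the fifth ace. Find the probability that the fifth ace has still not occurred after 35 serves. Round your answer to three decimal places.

0.419

Needing more than 35 serves ⇔ fewer than 5 successes in the first 35. With X ~ Binomial(35, 0.144), P(Y > 35) = P(X ≤ 4).
  k=0: C(35,0)·0.144^0·0.856^35 = 0.00433
  k=1: C(35,1)·0.144^1·0.856^34 = 0.02550
  k=2: C(35,2)·0.144^2·0.856^33 = 0.07292
  k=3: C(35,3)·0.144^3·0.856^32 = 0.13495
  k=4: C(35,4)·0.144^4·0.856^31 = 0.18161
P(X ≤ 4) = 0.41931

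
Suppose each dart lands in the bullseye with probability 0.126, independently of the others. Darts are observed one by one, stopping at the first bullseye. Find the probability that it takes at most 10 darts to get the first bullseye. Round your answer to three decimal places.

0.740

Y = number of darts to the first success; geometric, p = 0.126.
P(Y ≤ 10) = 1 − (1−p)^10 = 1 − 0.26008 = 0.73992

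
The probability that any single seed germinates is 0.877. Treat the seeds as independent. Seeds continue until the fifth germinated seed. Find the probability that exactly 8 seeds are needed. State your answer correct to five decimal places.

Y = trial on which the fifth success occurs; negative binomial, r=5, p=0.877.
P(Y=8) = C(7,4) · p^5 · (1−p)^3
= 35 · 0.5188 · 0.0018609 = 0.0337895

0.03379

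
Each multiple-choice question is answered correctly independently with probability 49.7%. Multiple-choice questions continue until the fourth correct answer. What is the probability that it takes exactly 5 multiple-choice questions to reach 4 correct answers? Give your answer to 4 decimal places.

0.1228

Y = trial on which the fourth success occurs; negative binomial, r=4, p=0.497.
P(Y=5) = C(4,3) · p^4 · (1−p)^1
= 4 · 0.061013 · 0.503 = 0.122759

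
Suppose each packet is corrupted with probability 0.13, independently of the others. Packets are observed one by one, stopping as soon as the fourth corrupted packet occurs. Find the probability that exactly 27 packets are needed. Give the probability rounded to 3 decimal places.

0.030

Y = trial on which the fourth success occurs; negative binomial, r=4, p=0.13.
P(Y=27) = C(26,3) · p^4 · (1−p)^23
= 2600 · 0.00028561 · 0.040639 = 0.03018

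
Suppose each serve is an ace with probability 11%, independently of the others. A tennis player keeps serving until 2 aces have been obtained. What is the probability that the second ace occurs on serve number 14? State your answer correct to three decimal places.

0.039

Y = trial on which the second success occurs; negative binomial, r=2, p=0.11.
P(Y=14) = C(13,1) · p^2 · (1−p)^12
= 13 · 0.0121 · 0.24699 = 0.03885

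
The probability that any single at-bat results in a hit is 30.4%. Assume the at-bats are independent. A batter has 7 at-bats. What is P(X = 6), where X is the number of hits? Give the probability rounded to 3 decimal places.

0.004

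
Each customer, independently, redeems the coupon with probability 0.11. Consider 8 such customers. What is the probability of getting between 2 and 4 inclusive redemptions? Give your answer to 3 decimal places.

X ~ Binomial(8, 0.11); P(2 ≤ X ≤ 4) = Σ C(8,k) p^k (1−p)^(8−k) over k:
  k=2: C(8,2)·0.11^2·0.89^6 = 0.16838
  k=3: C(8,3)·0.11^3·0.89^5 = 0.04162
  k=4: C(8,4)·0.11^4·0.89^4 = 0.00643
Total = 0.21643

0.216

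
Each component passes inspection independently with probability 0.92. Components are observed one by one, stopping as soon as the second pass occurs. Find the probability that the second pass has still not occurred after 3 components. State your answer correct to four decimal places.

Needing more than 3 components ⇔ fewer than 2 successes in the first 3. With X ~ Binomial(3, 0.92), P(Y > 3) = P(X ≤ 1).
  k=0: C(3,0)·0.92^0·0.08^3 = 0.000512
  k=1: C(3,1)·0.92^1·0.08^2 = 0.017664
P(X ≤ 1) = 0.018176

0.0182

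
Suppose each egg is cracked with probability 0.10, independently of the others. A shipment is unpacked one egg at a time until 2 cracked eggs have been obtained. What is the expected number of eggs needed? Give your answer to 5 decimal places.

20.00000

Y = total eggs until the second success; negative binomial with r=2, p=0.10.
E[Y] = r / p = 2 / 0.10 = 20.0000000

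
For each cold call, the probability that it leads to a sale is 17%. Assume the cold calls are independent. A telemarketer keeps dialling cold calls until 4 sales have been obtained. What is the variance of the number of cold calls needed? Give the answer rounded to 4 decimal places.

114.8789

Y = total cold calls until the fourth success; negative binomial with r=4, p=0.17.
Var(Y) = r(1−p)/p² = 4·0.83 / 0.17² = 114.878893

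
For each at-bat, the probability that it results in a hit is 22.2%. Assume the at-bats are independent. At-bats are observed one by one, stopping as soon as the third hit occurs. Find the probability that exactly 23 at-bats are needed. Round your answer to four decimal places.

Y = trial on which the third success occurs; negative binomial, r=3, p=0.222.
P(Y=23) = C(22,2) · p^3 · (1−p)^20
= 231 · 0.010941 · 0.0066007 = 0.016683

0.0167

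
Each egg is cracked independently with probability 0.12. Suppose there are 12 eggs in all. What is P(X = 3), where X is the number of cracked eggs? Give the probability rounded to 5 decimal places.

X ~ Binomial(n=12, p=0.12).
P(X=3) = C(12,3) · p^3 · (1−p)^9
= 220 · 0.001728 · 0.31648 = 0.1203124

0.12031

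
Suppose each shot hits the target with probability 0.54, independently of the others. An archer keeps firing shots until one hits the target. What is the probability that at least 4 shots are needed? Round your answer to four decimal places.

0.0973

Y = number of shots to the first success; geometric, p = 0.54.
P(Y > 3) = P(first 3 all fail) = (1−p)^3 = 0.097336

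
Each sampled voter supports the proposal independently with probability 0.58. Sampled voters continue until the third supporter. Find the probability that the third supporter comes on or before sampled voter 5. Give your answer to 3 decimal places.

0.647

Finishing within 5 sampled voters ⇔ at least 3 successes in the first 5. With X ~ Binomial(5, 0.58), P(Y ≤ 5) = 1 − P(X ≤ 2).
  k=0: C(5,0)·0.58^0·0.42^5 = 0.01307
  k=1: C(5,1)·0.58^1·0.42^4 = 0.09024
  k=2: C(5,2)·0.58^2·0.42^3 = 0.24923
1 − 0.35254 = 0.64746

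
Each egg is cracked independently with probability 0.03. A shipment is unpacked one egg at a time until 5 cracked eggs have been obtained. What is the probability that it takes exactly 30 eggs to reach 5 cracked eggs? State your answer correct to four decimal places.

Y = trial on which the fifth success occurs; negative binomial, r=5, p=0.03.
P(Y=30) = C(29,4) · p^5 · (1−p)^25
= 23751 · 2.43e-08 · 0.46697 = 0.000270

0.0003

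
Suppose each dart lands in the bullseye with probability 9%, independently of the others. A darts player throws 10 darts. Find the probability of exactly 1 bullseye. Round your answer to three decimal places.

0.385

X ~ Binomial(n=10, p=0.09).
P(X=1) = C(10,1) · p^1 · (1−p)^9
= 10 · 0.09 · 0.42793 = 0.38514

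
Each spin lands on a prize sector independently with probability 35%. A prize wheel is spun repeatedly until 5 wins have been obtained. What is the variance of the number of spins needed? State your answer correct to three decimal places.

26.531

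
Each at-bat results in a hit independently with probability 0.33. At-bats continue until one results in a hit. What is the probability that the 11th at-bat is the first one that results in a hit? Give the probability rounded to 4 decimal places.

Geometric (trials to first success), p = 0.33.
P(Y = 11) = (1−p)^10 · p = 0.018228 · 0.33 = 0.006015

0.0060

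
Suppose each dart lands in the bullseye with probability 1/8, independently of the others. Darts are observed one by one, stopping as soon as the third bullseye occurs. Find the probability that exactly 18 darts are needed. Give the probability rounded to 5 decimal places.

0.03584

Y = trial on which the third success occurs; negative binomial, r=3, p=0.125.
P(Y=18) = C(17,2) · p^3 · (1−p)^15
= 136 · 0.0019531 · 0.13493 = 0.0358418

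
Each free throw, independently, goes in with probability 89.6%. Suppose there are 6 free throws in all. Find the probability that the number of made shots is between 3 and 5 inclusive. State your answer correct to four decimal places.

0.4811

X ~ Binomial(6, 0.896); P(3 ≤ X ≤ 5) = Σ C(6,k) p^k (1−p)^(6−k) over k:
  k=3: C(6,3)·0.896^3·0.104^3 = 0.016183
  k=4: C(6,4)·0.896^4·0.104^2 = 0.104566
  k=5: C(6,5)·0.896^5·0.104^1 = 0.360350
Total = 0.481099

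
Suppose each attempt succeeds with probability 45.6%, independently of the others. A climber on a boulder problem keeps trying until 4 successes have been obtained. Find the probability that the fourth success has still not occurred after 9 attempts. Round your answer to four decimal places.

0.3476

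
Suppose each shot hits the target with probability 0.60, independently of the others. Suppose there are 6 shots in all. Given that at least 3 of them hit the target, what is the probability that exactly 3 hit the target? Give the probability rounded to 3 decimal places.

0.337

X ~ Binomial(6, 0.60). Want P(X=3 | X≥3) = P(X=3) / P(X≥3).
P(X=3) = C(6,3)·0.60^3·0.40^3 = 0.27648
P(X≥3) = 1 − 0.00410 − 0.03686 − 0.13824 = 0.82080
Ratio = 0.27648 / 0.82080 = 0.33684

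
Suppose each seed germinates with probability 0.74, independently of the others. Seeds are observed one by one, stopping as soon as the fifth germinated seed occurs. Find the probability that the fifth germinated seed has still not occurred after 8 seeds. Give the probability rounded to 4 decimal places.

0.1281

Needing more than 8 seeds ⇔ fewer than 5 successes in the first 8. With X ~ Binomial(8, 0.74), P(Y > 8) = P(X ≤ 4).
  k=0: C(8,0)·0.74^0·0.26^8 = 0.000021
  k=1: C(8,1)·0.74^1·0.26^7 = 0.000475
  k=2: C(8,2)·0.74^2·0.26^6 = 0.004737
  k=3: C(8,3)·0.74^3·0.26^5 = 0.026962
  k=4: C(8,4)·0.74^4·0.26^4 = 0.095922
P(X ≤ 4) = 0.128117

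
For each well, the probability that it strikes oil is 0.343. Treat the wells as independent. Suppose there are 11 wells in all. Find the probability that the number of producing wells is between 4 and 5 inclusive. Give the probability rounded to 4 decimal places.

0.4178

X ~ Binomial(11, 0.343); P(4 ≤ X ≤ 5) = Σ C(11,k) p^k (1−p)^(11−k) over k:
  k=4: C(11,4)·0.343^4·0.657^7 = 0.241350
  k=5: C(11,5)·0.343^5·0.657^6 = 0.176403
Total = 0.417753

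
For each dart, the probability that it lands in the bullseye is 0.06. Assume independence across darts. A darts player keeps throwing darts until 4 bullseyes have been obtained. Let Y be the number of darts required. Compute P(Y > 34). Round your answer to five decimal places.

Needing more than 34 darts ⇔ fewer than 4 successes in the first 34. With X ~ Binomial(34, 0.06), P(Y > 34) = P(X ≤ 3).
  k=0: C(34,0)·0.06^0·0.94^34 = 0.1219964
  k=1: C(34,1)·0.06^1·0.94^33 = 0.2647581
  k=2: C(34,2)·0.06^2·0.94^32 = 0.2788410
  k=3: C(34,3)·0.06^3·0.94^31 = 0.1898492
P(X ≤ 3) = 0.8554448

0.85544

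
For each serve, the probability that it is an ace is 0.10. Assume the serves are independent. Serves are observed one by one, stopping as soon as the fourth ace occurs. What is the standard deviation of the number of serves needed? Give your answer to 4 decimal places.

18.9737

Y = total serves until the fourth success; negative binomial with r=4, p=0.10.
SD(Y) = √[r(1−p)/p²] = √(360.000000) = 18.973666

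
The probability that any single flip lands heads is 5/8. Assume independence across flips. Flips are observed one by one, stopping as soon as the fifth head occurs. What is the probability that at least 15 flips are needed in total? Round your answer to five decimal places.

0.01053

Needing more than 14 flips ⇔ fewer than 5 successes in the first 14. With X ~ Binomial(14, 0.625), P(Y > 14) = P(X ≤ 4).
  k=0: C(14,0)·0.625^0·0.375^14 = 0.0000011
  k=1: C(14,1)·0.625^1·0.375^13 = 0.0000254
  k=2: C(14,2)·0.625^2·0.375^12 = 0.0002749
  k=3: C(14,3)·0.625^3·0.375^11 = 0.0018327
  k=4: C(14,4)·0.625^4·0.375^10 = 0.0083998
P(X ≤ 4) = 0.0105338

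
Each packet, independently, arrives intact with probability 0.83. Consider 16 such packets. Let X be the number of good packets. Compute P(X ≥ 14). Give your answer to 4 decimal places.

X ~ Binomial(16, 0.83); P(X ≥ 14) = Σ C(16,k) p^k (1−p)^(16−k) over k:
  k=14: C(16,14)·0.83^14·0.17^2 = 0.255371
  k=15: C(16,15)·0.83^15·0.17^1 = 0.166242
  k=16: C(16,16)·0.83^16·0.17^0 = 0.050728
Total = 0.472341

0.4723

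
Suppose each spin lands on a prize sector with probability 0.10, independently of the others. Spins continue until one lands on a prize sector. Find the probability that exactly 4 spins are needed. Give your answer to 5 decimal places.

0.07290

Geometric (trials to first success), p = 0.10.
P(Y = 4) = (1−p)^3 · p = 0.729 · 0.10 = 0.0729000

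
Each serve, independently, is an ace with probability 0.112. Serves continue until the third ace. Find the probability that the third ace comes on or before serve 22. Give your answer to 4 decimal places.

0.4540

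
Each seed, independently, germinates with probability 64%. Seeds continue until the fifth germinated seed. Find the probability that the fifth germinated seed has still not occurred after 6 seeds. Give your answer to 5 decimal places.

0.69935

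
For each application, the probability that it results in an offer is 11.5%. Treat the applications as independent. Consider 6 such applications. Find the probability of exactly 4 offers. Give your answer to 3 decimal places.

0.002

X ~ Binomial(n=6, p=0.115).
P(X=4) = C(6,4) · p^4 · (1−p)^2
= 15 · 0.0001749 · 0.78322 = 0.00205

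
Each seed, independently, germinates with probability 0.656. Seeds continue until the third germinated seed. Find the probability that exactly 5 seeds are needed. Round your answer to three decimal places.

0.200

Y = trial on which the third success occurs; negative binomial, r=3, p=0.656.
P(Y=5) = C(4,2) · p^3 · (1−p)^2
= 6 · 0.2823 · 0.11834 = 0.20044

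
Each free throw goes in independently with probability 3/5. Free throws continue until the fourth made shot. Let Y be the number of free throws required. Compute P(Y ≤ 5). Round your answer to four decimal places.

0.3370

Finishing within 5 free throws ⇔ at least 4 successes in the first 5. With X ~ Binomial(5, 0.60), P(Y ≤ 5) = 1 − P(X ≤ 3).
  k=0: C(5,0)·0.60^0·0.40^5 = 0.010240
  k=1: C(5,1)·0.60^1·0.40^4 = 0.076800
  k=2: C(5,2)·0.60^2·0.40^3 = 0.230400
  k=3: C(5,3)·0.60^3·0.40^2 = 0.345600
1 − 0.663040 = 0.336960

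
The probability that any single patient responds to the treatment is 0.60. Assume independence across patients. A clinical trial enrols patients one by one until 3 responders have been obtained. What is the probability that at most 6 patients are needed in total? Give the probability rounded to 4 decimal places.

Finishing within 6 patients ⇔ at least 3 successes in the first 6. With X ~ Binomial(6, 0.60), P(Y ≤ 6) = 1 − P(X ≤ 2).
  k=0: C(6,0)·0.60^0·0.40^6 = 0.004096
  k=1: C(6,1)·0.60^1·0.40^5 = 0.036864
  k=2: C(6,2)·0.60^2·0.40^4 = 0.138240
1 − 0.179200 = 0.820800

0.8208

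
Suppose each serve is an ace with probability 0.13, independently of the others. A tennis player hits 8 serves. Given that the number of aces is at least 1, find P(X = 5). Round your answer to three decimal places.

0.002

X ~ Binomial(8, 0.13). Want P(X=5 | X≥1) = P(X=5) / P(X≥1).
P(X=5) = C(8,5)·0.13^5·0.87^3 = 0.00137
P(X≥1) = 1 − 0.32821 = 0.67179
Ratio = 0.00137 / 0.67179 = 0.00204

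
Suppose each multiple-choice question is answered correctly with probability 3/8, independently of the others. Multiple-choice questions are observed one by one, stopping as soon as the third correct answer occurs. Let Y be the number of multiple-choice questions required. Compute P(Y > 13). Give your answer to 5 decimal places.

0.08189

Needing more than 13 multiple-choice questions ⇔ fewer than 3 successes in the first 13. With X ~ Binomial(13, 0.375), P(Y > 13) = P(X ≤ 2).
  k=0: C(13,0)·0.375^0·0.625^13 = 0.0022204
  k=1: C(13,1)·0.375^1·0.625^12 = 0.0173195
  k=2: C(13,2)·0.375^2·0.625^11 = 0.0623501
P(X ≤ 2) = 0.0818901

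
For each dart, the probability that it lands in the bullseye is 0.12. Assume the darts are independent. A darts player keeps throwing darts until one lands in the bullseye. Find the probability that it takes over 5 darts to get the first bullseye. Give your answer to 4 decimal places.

Y = number of darts to the first success; geometric, p = 0.12.
P(Y > 5) = P(first 5 all fail) = (1−p)^5 = 0.527732

0.5277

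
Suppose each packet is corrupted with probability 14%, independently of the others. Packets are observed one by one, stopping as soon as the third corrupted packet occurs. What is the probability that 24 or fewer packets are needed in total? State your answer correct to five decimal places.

Finishing within 24 packets ⇔ at least 3 successes in the first 24. With X ~ Binomial(24, 0.14), P(Y ≤ 24) = 1 − P(X ≤ 2).
  k=0: C(24,0)·0.14^0·0.86^24 = 0.0267894
  k=1: C(24,1)·0.14^1·0.86^23 = 0.1046655
  k=2: C(24,2)·0.14^2·0.86^22 = 0.1959436
1 − 0.3273985 = 0.6726015

0.67260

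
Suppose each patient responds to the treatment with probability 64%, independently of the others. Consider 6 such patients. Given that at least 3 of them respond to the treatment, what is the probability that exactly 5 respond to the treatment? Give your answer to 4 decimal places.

X ~ Binomial(6, 0.64). Want P(X=5 | X≥3) = P(X=5) / P(X≥3).
P(X=5) = C(6,5)·0.64^5·0.36^1 = 0.231928
P(X≥3) = 1 − 0.002177 − 0.023219 − 0.103196 = 0.871409
Ratio = 0.231928 / 0.871409 = 0.266153

0.2662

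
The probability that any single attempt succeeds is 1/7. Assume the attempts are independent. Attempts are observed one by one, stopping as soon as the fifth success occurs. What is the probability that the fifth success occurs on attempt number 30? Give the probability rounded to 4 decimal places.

Y = trial on which the fifth success occurs; negative binomial, r=5, p=0.142857.
P(Y=30) = C(29,4) · p^5 · (1−p)^25
= 23751 · 5.9499e-05 · 0.0212 = 0.029959

0.0300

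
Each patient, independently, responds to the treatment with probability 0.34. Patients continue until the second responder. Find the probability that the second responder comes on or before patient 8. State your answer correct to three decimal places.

Finishing within 8 patients ⇔ at least 2 successes in the first 8. With X ~ Binomial(8, 0.34), P(Y ≤ 8) = 1 − P(X ≤ 1).
  k=0: C(8,0)·0.34^0·0.66^8 = 0.03600
  k=1: C(8,1)·0.34^1·0.66^7 = 0.14838
1 − 0.18438 = 0.81562

0.816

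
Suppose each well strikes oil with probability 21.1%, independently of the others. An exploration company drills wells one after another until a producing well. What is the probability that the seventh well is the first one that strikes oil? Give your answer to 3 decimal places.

Geometric (trials to first success), p = 0.211.
P(Y = 7) = (1−p)^6 · p = 0.24125 · 0.211 = 0.05090

0.051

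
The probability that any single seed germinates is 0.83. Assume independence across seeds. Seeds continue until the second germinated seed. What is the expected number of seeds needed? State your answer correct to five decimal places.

2.40964

Y = total seeds until the second success; negative binomial with r=2, p=0.83.
E[Y] = r / p = 2 / 0.83 = 2.4096386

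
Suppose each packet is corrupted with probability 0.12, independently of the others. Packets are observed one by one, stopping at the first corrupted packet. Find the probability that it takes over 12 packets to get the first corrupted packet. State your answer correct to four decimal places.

Y = number of packets to the first success; geometric, p = 0.12.
P(Y > 12) = P(first 12 all fail) = (1−p)^12 = 0.215671

0.2157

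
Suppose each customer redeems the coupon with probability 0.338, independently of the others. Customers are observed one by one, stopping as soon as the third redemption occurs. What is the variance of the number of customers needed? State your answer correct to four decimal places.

17.3838

Y = total customers until the third success; negative binomial with r=3, p=0.338.
Var(Y) = r(1−p)/p² = 3·0.662 / 0.338² = 17.383845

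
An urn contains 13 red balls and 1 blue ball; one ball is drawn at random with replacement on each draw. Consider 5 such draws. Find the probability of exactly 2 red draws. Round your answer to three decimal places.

0.003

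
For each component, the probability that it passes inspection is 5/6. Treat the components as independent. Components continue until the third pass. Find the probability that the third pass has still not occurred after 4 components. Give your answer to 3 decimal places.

0.132

Needing more than 4 components ⇔ fewer than 3 successes in the first 4. With X ~ Binomial(4, 0.833333), P(Y > 4) = P(X ≤ 2).
  k=0: C(4,0)·0.833333^0·0.166667^4 = 0.00077
  k=1: C(4,1)·0.833333^1·0.166667^3 = 0.01543
  k=2: C(4,2)·0.833333^2·0.166667^2 = 0.11574
P(X ≤ 2) = 0.13194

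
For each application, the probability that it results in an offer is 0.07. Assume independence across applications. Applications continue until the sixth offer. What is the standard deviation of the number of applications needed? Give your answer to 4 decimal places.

33.7457

Y = total applications until the sixth success; negative binomial with r=6, p=0.07.
SD(Y) = √[r(1−p)/p²] = √(1138.775510) = 33.745748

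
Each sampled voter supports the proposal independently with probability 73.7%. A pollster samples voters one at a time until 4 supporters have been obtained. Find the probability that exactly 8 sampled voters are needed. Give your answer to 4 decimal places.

Y = trial on which the fourth success occurs; negative binomial, r=4, p=0.737.
P(Y=8) = C(7,3) · p^4 · (1−p)^4
= 35 · 0.29503 · 0.0047844 = 0.049404

0.0494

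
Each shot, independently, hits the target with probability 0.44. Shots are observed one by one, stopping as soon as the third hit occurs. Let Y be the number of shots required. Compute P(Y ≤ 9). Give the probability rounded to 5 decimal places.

Finishing within 9 shots ⇔ at least 3 successes in the first 9. With X ~ Binomial(9, 0.44), P(Y ≤ 9) = 1 − P(X ≤ 2).
  k=0: C(9,0)·0.44^0·0.56^9 = 0.0054162
  k=1: C(9,1)·0.44^1·0.56^8 = 0.0383001
  k=2: C(9,2)·0.44^2·0.56^7 = 0.1203716
1 − 0.1640878 = 0.8359122

0.83591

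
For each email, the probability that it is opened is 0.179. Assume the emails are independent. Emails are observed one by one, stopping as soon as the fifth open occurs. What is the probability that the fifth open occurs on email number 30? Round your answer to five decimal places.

0.03152

Y = trial on which the fifth success occurs; negative binomial, r=5, p=0.179.
P(Y=30) = C(29,4) · p^5 · (1−p)^25
= 23751 · 0.00018377 · 0.0072207 = 0.0315156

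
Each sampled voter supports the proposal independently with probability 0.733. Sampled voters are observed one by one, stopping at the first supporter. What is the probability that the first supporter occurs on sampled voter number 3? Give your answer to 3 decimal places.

Geometric (trials to first success), p = 0.733.
P(Y = 3) = (1−p)^2 · p = 0.071289 · 0.733 = 0.05225

0.052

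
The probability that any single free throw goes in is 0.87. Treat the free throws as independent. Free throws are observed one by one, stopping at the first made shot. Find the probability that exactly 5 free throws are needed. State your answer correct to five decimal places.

Geometric (trials to first success), p = 0.87.
P(Y = 5) = (1−p)^4 · p = 0.00028561 · 0.87 = 0.0002485

0.00025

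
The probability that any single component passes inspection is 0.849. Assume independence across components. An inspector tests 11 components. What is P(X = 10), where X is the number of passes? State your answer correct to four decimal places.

X ~ Binomial(n=11, p=0.849).
P(X=10) = C(11,10) · p^10 · (1−p)^1
= 11 · 0.19457 · 0.151 = 0.323182

0.3232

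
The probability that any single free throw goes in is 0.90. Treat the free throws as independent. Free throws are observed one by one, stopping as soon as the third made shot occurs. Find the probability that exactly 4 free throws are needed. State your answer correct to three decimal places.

Y = trial on which the third success occurs; negative binomial, r=3, p=0.90.
P(Y=4) = C(3,2) · p^3 · (1−p)^1
= 3 · 0.729 · 0.1 = 0.21870

0.219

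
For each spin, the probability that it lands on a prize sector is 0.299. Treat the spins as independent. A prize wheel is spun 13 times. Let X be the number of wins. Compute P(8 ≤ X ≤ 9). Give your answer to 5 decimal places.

X ~ Binomial(13, 0.299); P(8 ≤ X ≤ 9) = Σ C(13,k) p^k (1−p)^(13−k) over k:
  k=8: C(13,8)·0.299^8·0.701^5 = 0.0139168
  k=9: C(13,9)·0.299^9·0.701^4 = 0.0032978
Total = 0.0172145

0.01721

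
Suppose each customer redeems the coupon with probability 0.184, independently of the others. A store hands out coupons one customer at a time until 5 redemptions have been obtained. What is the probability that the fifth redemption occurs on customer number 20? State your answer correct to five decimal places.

0.03871

Y = trial on which the fifth success occurs; negative binomial, r=5, p=0.184.
P(Y=20) = C(19,4) · p^5 · (1−p)^15
= 3876 · 0.00021091 · 0.047354 = 0.0387102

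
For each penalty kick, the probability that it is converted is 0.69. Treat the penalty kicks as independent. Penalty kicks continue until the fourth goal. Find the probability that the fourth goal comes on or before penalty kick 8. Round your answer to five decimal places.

Finishing within 8 penalty kicks ⇔ at least 4 successes in the first 8. With X ~ Binomial(8, 0.69), P(Y ≤ 8) = 1 − P(X ≤ 3).
  k=0: C(8,0)·0.69^0·0.31^8 = 0.0000853
  k=1: C(8,1)·0.69^1·0.31^7 = 0.0015187
  k=2: C(8,2)·0.69^2·0.31^6 = 0.0118311
  k=3: C(8,3)·0.69^3·0.31^5 = 0.0526676
1 − 0.0661027 = 0.9338973

0.93390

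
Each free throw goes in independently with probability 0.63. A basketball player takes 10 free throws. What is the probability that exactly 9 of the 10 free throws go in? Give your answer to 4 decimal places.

0.0578

X ~ Binomial(n=10, p=0.63).
P(X=9) = C(10,9) · p^9 · (1−p)^1
= 10 · 0.015634 · 0.37 = 0.057845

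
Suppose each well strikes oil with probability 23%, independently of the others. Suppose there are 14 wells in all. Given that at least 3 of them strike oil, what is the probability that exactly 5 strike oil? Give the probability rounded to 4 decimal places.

0.1865

X ~ Binomial(14, 0.23). Want P(X=5 | X≥3) = P(X=5) / P(X≥3).
P(X=5) = C(14,5)·0.23^5·0.77^9 = 0.122608
P(X≥3) = 1 − 0.025756 − 0.107705 − 0.209115 = 0.657424
Ratio = 0.122608 / 0.657424 = 0.186498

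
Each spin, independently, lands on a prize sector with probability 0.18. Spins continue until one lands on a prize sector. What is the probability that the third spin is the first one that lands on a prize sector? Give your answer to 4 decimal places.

0.1210

Geometric (trials to first success), p = 0.18.
P(Y = 3) = (1−p)^2 · p = 0.6724 · 0.18 = 0.121032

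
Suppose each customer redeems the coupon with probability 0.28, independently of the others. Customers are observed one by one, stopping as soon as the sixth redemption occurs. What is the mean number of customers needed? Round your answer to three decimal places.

21.429

Y = total customers until the sixth success; negative binomial with r=6, p=0.28.
E[Y] = r / p = 6 / 0.28 = 21.42857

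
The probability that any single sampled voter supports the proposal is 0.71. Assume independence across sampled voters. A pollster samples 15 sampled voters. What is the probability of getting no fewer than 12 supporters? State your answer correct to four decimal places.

X ~ Binomial(15, 0.71); P(X ≥ 12) = Σ C(15,k) p^k (1−p)^(15−k) over k:
  k=12: C(15,12)·0.71^12·0.29^3 = 0.182098
  k=13: C(15,13)·0.71^13·0.29^2 = 0.102883
  k=14: C(15,14)·0.71^14·0.29^1 = 0.035984
  k=15: C(15,15)·0.71^15·0.29^0 = 0.005873
Total = 0.326838

0.3268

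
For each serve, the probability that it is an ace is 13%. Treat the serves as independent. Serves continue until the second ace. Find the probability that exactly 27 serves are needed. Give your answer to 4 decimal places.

0.0135

Y = trial on which the second success occurs; negative binomial, r=2, p=0.13.
P(Y=27) = C(26,1) · p^2 · (1−p)^25
= 26 · 0.0169 · 0.03076 = 0.013516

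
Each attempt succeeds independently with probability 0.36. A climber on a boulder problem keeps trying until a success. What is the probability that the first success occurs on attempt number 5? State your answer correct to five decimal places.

0.06040

Geometric (trials to first success), p = 0.36.
P(Y = 5) = (1−p)^4 · p = 0.16777 · 0.36 = 0.0603980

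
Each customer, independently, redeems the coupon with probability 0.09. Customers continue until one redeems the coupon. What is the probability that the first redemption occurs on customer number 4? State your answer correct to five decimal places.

Geometric (trials to first success), p = 0.09.
P(Y = 4) = (1−p)^3 · p = 0.75357 · 0.09 = 0.0678214

0.06782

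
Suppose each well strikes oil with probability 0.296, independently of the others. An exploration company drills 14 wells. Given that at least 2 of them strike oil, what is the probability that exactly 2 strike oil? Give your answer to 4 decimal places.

X ~ Binomial(14, 0.296). Want P(X=2 | X≥2) = P(X=2) / P(X≥2).
P(X=2) = C(14,2)·0.296^2·0.704^12 = 0.118167
P(X≥2) = 1 − 0.007345 − 0.043238 = 0.949417
Ratio = 0.118167 / 0.949417 = 0.124463

0.1245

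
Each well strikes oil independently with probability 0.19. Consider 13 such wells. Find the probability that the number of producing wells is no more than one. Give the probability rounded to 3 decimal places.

X ~ Binomial(13, 0.19); P(X ≤ 1) = Σ C(13,k) p^k (1−p)^(13−k) over k:
  k=0: C(13,0)·0.19^0·0.81^13 = 0.06461
  k=1: C(13,1)·0.19^1·0.81^12 = 0.19702
Total = 0.26163

0.262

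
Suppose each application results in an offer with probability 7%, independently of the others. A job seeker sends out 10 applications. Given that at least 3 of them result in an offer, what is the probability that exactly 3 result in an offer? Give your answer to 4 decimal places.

0.8738

X ~ Binomial(10, 0.07). Want P(X=3 | X≥3) = P(X=3) / P(X≥3).
P(X=3) = C(10,3)·0.07^3·0.93^7 = 0.024766
P(X≥3) = 1 − 0.483982 − 0.364288 − 0.123388 = 0.028342
Ratio = 0.024766 / 0.028342 = 0.873823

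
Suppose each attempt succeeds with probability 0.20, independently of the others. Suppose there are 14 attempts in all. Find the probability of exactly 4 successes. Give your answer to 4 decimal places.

0.1720

X ~ Binomial(n=14, p=0.20).
P(X=4) = C(14,4) · p^4 · (1−p)^10
= 1001 · 0.0016 · 0.10737 = 0.171970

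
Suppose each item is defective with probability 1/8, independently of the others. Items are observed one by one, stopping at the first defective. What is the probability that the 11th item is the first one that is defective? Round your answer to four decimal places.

Geometric (trials to first success), p = 0.125.
P(Y = 11) = (1−p)^10 · p = 0.26308 · 0.125 = 0.032884

0.0329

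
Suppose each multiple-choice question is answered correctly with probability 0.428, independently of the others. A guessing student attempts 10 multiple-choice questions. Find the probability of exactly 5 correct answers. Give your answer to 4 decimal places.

0.2216

X ~ Binomial(n=10, p=0.428).
P(X=5) = C(10,5) · p^5 · (1−p)^5
= 252 · 0.014362 · 0.061232 = 0.221615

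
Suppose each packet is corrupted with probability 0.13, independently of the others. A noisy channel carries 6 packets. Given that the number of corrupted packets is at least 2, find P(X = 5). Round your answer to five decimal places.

X ~ Binomial(6, 0.13). Want P(X=5 | X≥2) = P(X=5) / P(X≥2).
P(X=5) = C(6,5)·0.13^5·0.87^1 = 0.0001938
P(X≥2) = 1 − 0.4336262 − 0.3887683 = 0.1776055
Ratio = 0.0001938 / 0.1776055 = 0.0010913

0.00109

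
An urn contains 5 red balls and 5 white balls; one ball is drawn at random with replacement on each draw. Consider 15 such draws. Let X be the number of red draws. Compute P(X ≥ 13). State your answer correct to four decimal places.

X ~ Binomial(15, 0.50); P(X ≥ 13) = Σ C(15,k) p^k (1−p)^(15−k) over k:
  k=13: C(15,13)·0.50^13·0.50^2 = 0.003204
  k=14: C(15,14)·0.50^14·0.50^1 = 0.000458
  k=15: C(15,15)·0.50^15·0.50^0 = 0.000031
Total = 0.003693

0.0037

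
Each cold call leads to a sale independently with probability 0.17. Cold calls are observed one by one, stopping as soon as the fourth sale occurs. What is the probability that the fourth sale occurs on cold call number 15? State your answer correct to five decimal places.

Y = trial on which the fourth success occurs; negative binomial, r=4, p=0.17.
P(Y=15) = C(14,3) · p^4 · (1−p)^11
= 364 · 0.00083521 · 0.12878 = 0.0391522

0.03915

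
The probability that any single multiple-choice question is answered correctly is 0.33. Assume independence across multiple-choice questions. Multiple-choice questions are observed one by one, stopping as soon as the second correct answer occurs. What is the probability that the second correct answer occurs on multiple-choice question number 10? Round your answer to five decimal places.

Y = trial on which the second success occurs; negative binomial, r=2, p=0.33.
P(Y=10) = C(9,1) · p^2 · (1−p)^8
= 9 · 0.1089 · 0.040607 = 0.0397987

0.03980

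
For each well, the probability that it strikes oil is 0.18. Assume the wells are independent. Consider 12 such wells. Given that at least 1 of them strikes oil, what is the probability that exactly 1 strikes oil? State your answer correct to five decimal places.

0.26824

X ~ Binomial(12, 0.18). Want P(X=1 | X≥1) = P(X=1) / P(X≥1).
P(X=1) = C(12,1)·0.18^1·0.82^11 = 0.2434480
P(X≥1) = 1 − 0.0924201 = 0.9075799
Ratio = 0.2434480 / 0.9075799 = 0.2682386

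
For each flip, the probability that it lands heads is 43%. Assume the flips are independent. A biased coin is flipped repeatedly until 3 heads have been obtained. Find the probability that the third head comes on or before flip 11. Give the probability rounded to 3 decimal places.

0.916

Finishing within 11 flips ⇔ at least 3 successes in the first 11. With X ~ Binomial(11, 0.43), P(Y ≤ 11) = 1 − P(X ≤ 2).
  k=0: C(11,0)·0.43^0·0.57^11 = 0.00206
  k=1: C(11,1)·0.43^1·0.57^10 = 0.01712
  k=2: C(11,2)·0.43^2·0.57^9 = 0.06459
1 − 0.08378 = 0.91622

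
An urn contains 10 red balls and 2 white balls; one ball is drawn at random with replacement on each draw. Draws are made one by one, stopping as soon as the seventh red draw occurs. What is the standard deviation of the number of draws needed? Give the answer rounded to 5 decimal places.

Y = total draws until the seventh success; negative binomial with r=7, p=0.833333.
SD(Y) = √[r(1−p)/p²] = √(1.6800000) = 1.2961481

1.29615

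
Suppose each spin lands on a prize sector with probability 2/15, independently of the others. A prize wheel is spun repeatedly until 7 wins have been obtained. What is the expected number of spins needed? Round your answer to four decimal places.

Y = total spins until the seventh success; negative binomial with r=7, p=0.133333.
E[Y] = r / p = 7 / 0.133333 = 52.500000

52.5000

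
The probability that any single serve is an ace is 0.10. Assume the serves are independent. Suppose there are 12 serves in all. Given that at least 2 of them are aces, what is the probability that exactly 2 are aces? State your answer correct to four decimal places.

0.6749

X ~ Binomial(12, 0.10). Want P(X=2 | X≥2) = P(X=2) / P(X≥2).
P(X=2) = C(12,2)·0.10^2·0.90^10 = 0.230128
P(X≥2) = 1 − 0.282430 − 0.376573 = 0.340998
Ratio = 0.230128 / 0.340998 = 0.674866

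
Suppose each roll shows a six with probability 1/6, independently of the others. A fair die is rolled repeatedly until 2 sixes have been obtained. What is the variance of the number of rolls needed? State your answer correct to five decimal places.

60.00000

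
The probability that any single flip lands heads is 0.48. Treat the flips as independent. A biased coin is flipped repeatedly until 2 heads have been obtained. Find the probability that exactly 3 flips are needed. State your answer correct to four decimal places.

Y = trial on which the second success occurs; negative binomial, r=2, p=0.48.
P(Y=3) = C(2,1) · p^2 · (1−p)^1
= 2 · 0.2304 · 0.52 = 0.239616

0.2396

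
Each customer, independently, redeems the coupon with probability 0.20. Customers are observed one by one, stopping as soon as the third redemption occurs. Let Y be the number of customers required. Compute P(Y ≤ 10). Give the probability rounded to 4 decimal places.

0.3222

Finishing within 10 customers ⇔ at least 3 successes in the first 10. With X ~ Binomial(10, 0.20), P(Y ≤ 10) = 1 − P(X ≤ 2).
  k=0: C(10,0)·0.20^0·0.80^10 = 0.107374
  k=1: C(10,1)·0.20^1·0.80^9 = 0.268435
  k=2: C(10,2)·0.20^2·0.80^8 = 0.301990
1 − 0.677800 = 0.322200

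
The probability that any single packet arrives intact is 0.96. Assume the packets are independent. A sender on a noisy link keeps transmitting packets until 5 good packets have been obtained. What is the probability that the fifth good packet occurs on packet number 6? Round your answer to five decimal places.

Y = trial on which the fifth success occurs; negative binomial, r=5, p=0.96.
P(Y=6) = C(5,4) · p^5 · (1−p)^1
= 5 · 0.81537 · 0.04 = 0.1630745

0.16307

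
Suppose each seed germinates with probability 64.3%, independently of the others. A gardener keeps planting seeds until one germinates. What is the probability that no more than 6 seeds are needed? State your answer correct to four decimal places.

0.9979

Y = number of seeds to the first success; geometric, p = 0.643.
P(Y ≤ 6) = 1 − (1−p)^6 = 1 − 0.002070 = 0.997930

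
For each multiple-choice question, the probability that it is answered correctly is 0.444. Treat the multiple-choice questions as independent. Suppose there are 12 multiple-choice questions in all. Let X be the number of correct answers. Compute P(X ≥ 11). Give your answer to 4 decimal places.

0.0009

X ~ Binomial(12, 0.444); P(X ≥ 11) = Σ C(12,k) p^k (1−p)^(12−k) over k:
  k=11: C(12,11)·0.444^11·0.556^1 = 0.000882
  k=12: C(12,12)·0.444^12·0.556^0 = 0.000059
Total = 0.000941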